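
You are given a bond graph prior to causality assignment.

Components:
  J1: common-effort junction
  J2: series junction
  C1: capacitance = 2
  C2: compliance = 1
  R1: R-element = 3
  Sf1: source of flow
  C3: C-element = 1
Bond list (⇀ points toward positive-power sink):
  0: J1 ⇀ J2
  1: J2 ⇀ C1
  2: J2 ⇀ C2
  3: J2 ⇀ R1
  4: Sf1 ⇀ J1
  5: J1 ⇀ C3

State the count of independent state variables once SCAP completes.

b4 stroke at Sf1  (Sf1: flow source, stroke at near end)
b1 stroke at J2  (C1 outputs effort q/C1)
b2 stroke at J2  (prefer integral on C2)
b5 stroke at J1  (C3 integral (e out))
b0 stroke at J2  (0-jn J1 has e-setter on 5)
b3 stroke at R1  (closing 1-jn rule on J2)

3  (C1, C2, C3 all integral)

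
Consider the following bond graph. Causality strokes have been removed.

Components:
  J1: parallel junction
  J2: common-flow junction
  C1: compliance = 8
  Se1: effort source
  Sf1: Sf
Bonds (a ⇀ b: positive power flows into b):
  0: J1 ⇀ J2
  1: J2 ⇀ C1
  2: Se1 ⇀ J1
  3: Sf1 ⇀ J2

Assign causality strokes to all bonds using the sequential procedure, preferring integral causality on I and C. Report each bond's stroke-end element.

#2 |J1  (Se1: effort source, stroke at far end)
#3 |Sf1  (source Sf1 imposes f)
#0 |J2  (J1 effort already set via bond 2)
#1 |J2  (1-jn J2 has f-setter on 3)

#0 stroke→J2
#1 stroke→J2
#2 stroke→J1
#3 stroke→Sf1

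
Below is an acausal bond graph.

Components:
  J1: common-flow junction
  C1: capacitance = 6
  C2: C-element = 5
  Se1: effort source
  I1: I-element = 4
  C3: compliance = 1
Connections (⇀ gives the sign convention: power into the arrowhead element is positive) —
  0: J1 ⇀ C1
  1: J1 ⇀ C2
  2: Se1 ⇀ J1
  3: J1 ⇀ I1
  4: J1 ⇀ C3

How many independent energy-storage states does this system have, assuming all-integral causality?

4  (C1, C2, C3, I1 all integral)

b2 stroke at J1  (source Se1 imposes e)
b0 stroke at J1  (C1 outputs effort q/C1)
b1 stroke at J1  (C2: C, integral causality)
b3 stroke at I1  (I1: I, integral causality)
b4 stroke at J1  (J1: bond 3 brought flow, rest push out)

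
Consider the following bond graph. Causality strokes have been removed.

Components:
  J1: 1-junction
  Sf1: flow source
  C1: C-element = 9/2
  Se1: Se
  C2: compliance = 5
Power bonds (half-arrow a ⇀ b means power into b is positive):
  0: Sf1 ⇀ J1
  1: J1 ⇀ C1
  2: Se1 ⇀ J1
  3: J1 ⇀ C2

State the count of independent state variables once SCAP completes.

2  (C1, C2 all integral)

#0 stroke→Sf1  (Sf1: flow source, stroke at near end)
#2 stroke→J1  (Se1: effort source, stroke at far end)
#1 stroke→J1  (J1: bond 0 brought flow, rest push out)
#3 stroke→J1  (common-f at J1 fixed by 0)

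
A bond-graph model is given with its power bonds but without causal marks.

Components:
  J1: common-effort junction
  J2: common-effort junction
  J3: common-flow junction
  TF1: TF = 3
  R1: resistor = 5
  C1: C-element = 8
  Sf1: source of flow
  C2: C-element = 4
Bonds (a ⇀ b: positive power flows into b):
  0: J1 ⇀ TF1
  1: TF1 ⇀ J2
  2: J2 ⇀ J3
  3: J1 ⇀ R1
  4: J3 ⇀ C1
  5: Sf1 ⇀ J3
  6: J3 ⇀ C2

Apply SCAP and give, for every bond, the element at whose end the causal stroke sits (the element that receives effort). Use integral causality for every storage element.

bond 0 stroke→TF1
bond 1 stroke→J2
bond 2 stroke→J3
bond 3 stroke→J1
bond 4 stroke→J3
bond 5 stroke→Sf1
bond 6 stroke→J3

bond 5 →Sf1  (Sf1: flow source, stroke at near end)
bond 2 →J3  (common-f at J3 fixed by 5)
bond 4 →J3  (1-jn J3 has f-setter on 5)
bond 6 →J3  (common-f at J3 fixed by 5)
bond 1 →J2  (only one effort-in slot at J2)
bond 0 →TF1  (TF1 one-in-one-out from 1)
bond 3 →J1  (J1 needs exactly one e-in)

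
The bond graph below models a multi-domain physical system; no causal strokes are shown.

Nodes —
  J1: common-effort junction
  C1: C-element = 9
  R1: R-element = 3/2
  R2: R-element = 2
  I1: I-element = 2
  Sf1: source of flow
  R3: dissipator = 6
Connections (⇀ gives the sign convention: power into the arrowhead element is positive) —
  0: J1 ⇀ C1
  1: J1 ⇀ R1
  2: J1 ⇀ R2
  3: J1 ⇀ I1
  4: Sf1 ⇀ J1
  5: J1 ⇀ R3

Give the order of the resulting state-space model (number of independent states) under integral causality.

2  (C1, I1 all integral)

β4 →Sf1  (source Sf1 imposes f)
β0 →J1  (prefer integral on C1)
β1 →R1  (J1 effort already set via bond 0)
β2 →R2  (common-e at J1 fixed by 0)
β3 →I1  (J1 effort already set via bond 0)
β5 →R3  (J1 effort already set via bond 0)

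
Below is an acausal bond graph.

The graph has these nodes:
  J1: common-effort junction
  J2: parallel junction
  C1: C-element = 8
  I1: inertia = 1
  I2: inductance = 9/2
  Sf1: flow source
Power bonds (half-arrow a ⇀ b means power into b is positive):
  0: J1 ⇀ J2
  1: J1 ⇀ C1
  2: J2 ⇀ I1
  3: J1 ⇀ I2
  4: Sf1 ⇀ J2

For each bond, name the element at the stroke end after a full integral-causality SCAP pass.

bond 0 |J2
bond 1 |J1
bond 2 |I1
bond 3 |I2
bond 4 |Sf1

b4 |Sf1  (Sf1: flow source, stroke at near end)
b1 |J1  (C1: C, integral causality)
b0 |J2  (J1 effort already set via bond 1)
b3 |I2  (common-e at J1 fixed by 1)
b2 |I1  (common-e at J2 fixed by 0)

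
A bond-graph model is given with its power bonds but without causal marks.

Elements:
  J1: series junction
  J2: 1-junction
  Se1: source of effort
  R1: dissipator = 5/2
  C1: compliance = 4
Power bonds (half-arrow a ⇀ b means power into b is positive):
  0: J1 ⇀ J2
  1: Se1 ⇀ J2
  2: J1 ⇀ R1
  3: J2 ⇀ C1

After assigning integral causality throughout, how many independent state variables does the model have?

bond 1 |J2  (Se1 fixes effort; stroke away)
bond 3 |J2  (C1: C, integral causality)
bond 0 |J1  (only one flow-in slot at J2)
bond 2 |R1  (J1 needs exactly one f-in)

1  (C1 all integral)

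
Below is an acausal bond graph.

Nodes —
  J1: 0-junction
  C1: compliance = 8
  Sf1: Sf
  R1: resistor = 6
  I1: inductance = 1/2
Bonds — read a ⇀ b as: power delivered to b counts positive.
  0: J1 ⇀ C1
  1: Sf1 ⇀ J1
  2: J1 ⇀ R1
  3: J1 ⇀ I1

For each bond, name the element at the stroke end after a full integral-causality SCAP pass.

bond 1 →Sf1  (source Sf1 imposes f)
bond 0 →J1  (C1: C, integral causality)
bond 2 →R1  (J1: bond 0 brought effort, rest push out)
bond 3 →I1  (0-jn J1 has e-setter on 0)

b0 stroke→J1
b1 stroke→Sf1
b2 stroke→R1
b3 stroke→I1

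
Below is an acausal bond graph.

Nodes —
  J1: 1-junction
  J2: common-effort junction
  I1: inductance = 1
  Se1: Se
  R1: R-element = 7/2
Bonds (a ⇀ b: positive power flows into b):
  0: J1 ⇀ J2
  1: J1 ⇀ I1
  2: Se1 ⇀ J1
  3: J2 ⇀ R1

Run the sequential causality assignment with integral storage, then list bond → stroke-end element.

#2 stroke→J1  (Se1 fixes effort; stroke away)
#1 stroke→I1  (I1 outputs flow p/I1)
#0 stroke→J1  (common-f at J1 fixed by 1)
#3 stroke→J2  (J2 needs exactly one e-in)

bond 0 stroke→J1
bond 1 stroke→I1
bond 2 stroke→J1
bond 3 stroke→J2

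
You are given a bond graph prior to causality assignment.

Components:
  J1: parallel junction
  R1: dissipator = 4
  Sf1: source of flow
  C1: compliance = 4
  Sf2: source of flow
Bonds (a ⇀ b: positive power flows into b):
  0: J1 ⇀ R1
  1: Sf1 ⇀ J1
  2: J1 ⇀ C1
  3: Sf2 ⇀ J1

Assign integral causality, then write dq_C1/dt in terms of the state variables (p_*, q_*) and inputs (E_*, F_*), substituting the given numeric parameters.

dq_C1/dt = F_Sf1 + F_Sf2 - q_C1/16

β1 |Sf1  (Sf1 (Sf) sets flow on bond)
β3 |Sf2  (source Sf2 imposes f)
β2 |J1  (C1: C, integral causality)
β0 |R1  (common-e at J1 fixed by 2)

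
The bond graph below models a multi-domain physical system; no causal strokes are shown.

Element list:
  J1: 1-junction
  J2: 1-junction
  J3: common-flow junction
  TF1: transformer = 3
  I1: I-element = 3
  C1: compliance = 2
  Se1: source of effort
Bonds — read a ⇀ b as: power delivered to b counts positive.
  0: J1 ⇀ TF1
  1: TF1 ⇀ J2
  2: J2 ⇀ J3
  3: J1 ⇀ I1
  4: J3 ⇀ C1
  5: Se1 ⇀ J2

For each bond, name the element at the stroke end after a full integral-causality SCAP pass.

β5 →J2  (source Se1 imposes e)
β3 →I1  (I1 integral (f out))
β0 →J1  (J1 flow already set via bond 3)
β1 →TF1  (TF TF1: opposite of bond 0)
β2 →J2  (J2 flow already set via bond 1)
β4 →J3  (1-jn J3 has f-setter on 2)

bond 0 stroke→J1
bond 1 stroke→TF1
bond 2 stroke→J2
bond 3 stroke→I1
bond 4 stroke→J3
bond 5 stroke→J2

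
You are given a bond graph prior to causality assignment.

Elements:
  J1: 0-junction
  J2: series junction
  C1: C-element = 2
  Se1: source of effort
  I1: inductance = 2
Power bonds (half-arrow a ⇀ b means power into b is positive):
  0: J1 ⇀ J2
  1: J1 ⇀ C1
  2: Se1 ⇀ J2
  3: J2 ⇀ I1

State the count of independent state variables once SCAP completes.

β2 →J2  (Se1 fixes effort; stroke away)
β1 →J1  (C1 integral (e out))
β0 →J2  (J1: bond 1 brought effort, rest push out)
β3 →I1  (only one flow-in slot at J2)

2  (C1, I1 all integral)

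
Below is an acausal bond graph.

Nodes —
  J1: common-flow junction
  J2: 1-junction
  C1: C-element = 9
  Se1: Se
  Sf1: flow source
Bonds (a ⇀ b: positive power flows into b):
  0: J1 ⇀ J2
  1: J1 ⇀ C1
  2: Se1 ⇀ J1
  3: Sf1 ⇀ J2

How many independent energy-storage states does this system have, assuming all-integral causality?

1  (C1 all integral)

bond 2 |J1  (source Se1 imposes e)
bond 3 |Sf1  (Sf1 fixes flow; stroke at Sf1)
bond 0 |J2  (common-f at J2 fixed by 3)
bond 1 |J1  (common-f at J1 fixed by 0)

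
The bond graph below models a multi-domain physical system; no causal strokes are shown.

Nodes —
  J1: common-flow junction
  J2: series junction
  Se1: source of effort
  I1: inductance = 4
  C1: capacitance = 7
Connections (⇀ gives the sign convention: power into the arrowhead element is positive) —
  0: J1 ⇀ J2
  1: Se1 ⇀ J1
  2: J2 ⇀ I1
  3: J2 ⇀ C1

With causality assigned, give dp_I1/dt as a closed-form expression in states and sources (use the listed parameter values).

β1 →J1  (source Se1 imposes e)
β0 →J2  (only one flow-in slot at J1)
β2 →I1  (I1 integral (f out))
β3 →J2  (J2: bond 2 brought flow, rest push out)

dp_I1/dt = E_Se1 - q_C1/7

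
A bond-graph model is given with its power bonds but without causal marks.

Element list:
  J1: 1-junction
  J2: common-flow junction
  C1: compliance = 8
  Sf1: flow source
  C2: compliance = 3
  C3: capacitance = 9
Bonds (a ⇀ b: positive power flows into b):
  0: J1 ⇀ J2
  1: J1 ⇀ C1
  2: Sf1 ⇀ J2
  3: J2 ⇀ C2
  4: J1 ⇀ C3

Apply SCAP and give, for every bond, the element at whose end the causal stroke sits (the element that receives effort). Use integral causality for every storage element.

β0 stroke→J2
β1 stroke→J1
β2 stroke→Sf1
β3 stroke→J2
β4 stroke→J1

bond 2 |Sf1  (Sf1 fixes flow; stroke at Sf1)
bond 0 |J2  (1-jn J2 has f-setter on 2)
bond 3 |J2  (J2 flow already set via bond 2)
bond 1 |J1  (common-f at J1 fixed by 0)
bond 4 |J1  (1-jn J1 has f-setter on 0)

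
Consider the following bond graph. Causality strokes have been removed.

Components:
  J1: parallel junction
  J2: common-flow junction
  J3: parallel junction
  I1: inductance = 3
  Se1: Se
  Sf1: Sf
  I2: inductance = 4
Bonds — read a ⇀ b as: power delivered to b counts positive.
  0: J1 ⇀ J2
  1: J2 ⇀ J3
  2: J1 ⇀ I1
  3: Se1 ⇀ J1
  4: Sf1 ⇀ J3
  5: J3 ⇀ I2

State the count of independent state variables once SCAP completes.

2  (I1, I2 all integral)

β3 stroke→J1  (Se1 fixes effort; stroke away)
β4 stroke→Sf1  (Sf1 (Sf) sets flow on bond)
β0 stroke→J2  (0-jn J1 has e-setter on 3)
β2 stroke→I1  (common-e at J1 fixed by 3)
β1 stroke→J3  (closing 1-jn rule on J2)
β5 stroke→I2  (0-jn J3 has e-setter on 1)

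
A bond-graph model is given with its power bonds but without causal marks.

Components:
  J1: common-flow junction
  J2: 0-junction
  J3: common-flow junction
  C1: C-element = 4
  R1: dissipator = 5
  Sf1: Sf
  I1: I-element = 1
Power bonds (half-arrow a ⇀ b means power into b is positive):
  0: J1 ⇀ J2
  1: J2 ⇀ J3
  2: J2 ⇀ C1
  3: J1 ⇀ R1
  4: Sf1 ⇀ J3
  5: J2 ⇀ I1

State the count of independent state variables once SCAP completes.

2  (C1, I1 all integral)

β4 stroke at Sf1  (Sf1 (Sf) sets flow on bond)
β1 stroke at J3  (J3: bond 4 brought flow, rest push out)
β2 stroke at J2  (C1 integral (e out))
β0 stroke at J1  (0-jn J2 has e-setter on 2)
β5 stroke at I1  (0-jn J2 has e-setter on 2)
β3 stroke at R1  (closing 1-jn rule on J1)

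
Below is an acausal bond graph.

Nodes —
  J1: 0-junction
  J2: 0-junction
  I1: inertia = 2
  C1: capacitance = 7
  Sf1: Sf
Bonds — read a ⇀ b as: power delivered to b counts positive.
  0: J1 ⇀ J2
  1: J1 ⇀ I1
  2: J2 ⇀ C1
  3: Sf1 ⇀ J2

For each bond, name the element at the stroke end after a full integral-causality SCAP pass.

#3 stroke→Sf1  (Sf1 (Sf) sets flow on bond)
#1 stroke→I1  (I1 integral (f out))
#0 stroke→J1  (closing 0-jn rule on J1)
#2 stroke→J2  (only one effort-in slot at J2)

β0 stroke→J1
β1 stroke→I1
β2 stroke→J2
β3 stroke→Sf1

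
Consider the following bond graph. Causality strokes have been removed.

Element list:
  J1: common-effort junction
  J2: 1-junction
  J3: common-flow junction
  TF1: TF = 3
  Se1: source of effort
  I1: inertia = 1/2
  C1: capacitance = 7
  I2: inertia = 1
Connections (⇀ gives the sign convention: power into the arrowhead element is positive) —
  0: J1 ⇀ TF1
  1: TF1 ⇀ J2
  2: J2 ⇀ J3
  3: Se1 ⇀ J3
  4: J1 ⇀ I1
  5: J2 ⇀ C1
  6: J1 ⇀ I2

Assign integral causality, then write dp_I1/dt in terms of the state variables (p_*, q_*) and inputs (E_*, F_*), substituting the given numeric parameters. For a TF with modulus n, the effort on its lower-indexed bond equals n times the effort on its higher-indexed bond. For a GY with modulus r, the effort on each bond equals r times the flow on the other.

β3 stroke at J3  (Se1: effort source, stroke at far end)
β2 stroke at J2  (only one flow-in slot at J3)
β4 stroke at I1  (I1 outputs flow p/I1)
β5 stroke at J2  (C1 outputs effort q/C1)
β1 stroke at TF1  (J2: last free bond brings flow in)
β0 stroke at J1  (TF TF1: opposite of bond 1)
β6 stroke at I2  (common-e at J1 fixed by 0)

dp_I1/dt = -3*E_Se1 + 3*q_C1/7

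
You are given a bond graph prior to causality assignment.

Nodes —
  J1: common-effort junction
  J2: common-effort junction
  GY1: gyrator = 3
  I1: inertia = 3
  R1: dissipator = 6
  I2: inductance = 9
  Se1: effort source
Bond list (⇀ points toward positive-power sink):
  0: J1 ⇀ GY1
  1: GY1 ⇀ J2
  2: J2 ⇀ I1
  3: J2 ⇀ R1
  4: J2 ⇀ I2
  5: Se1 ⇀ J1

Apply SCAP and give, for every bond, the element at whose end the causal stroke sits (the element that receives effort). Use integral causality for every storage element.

b0 |GY1
b1 |GY1
b2 |I1
b3 |J2
b4 |I2
b5 |J1

#5 stroke at J1  (Se1 fixes effort; stroke away)
#0 stroke at GY1  (common-e at J1 fixed by 5)
#1 stroke at GY1  (GY1 both-in/both-out from 0)
#2 stroke at I1  (I1 integral (f out))
#4 stroke at I2  (I2 integral (f out))
#3 stroke at J2  (J2: last free bond brings effort in)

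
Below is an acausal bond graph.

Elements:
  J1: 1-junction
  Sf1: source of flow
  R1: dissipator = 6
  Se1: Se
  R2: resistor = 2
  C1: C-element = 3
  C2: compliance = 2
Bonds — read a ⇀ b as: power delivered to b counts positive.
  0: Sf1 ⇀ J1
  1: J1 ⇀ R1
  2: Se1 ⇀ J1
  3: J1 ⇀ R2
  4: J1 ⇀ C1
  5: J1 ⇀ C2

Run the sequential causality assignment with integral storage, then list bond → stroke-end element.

#0 stroke at Sf1  (Sf1 fixes flow; stroke at Sf1)
#2 stroke at J1  (Se1 (Se) sets effort on bond)
#1 stroke at J1  (J1: bond 0 brought flow, rest push out)
#3 stroke at J1  (common-f at J1 fixed by 0)
#4 stroke at J1  (1-jn J1 has f-setter on 0)
#5 stroke at J1  (J1: bond 0 brought flow, rest push out)

#0 |Sf1
#1 |J1
#2 |J1
#3 |J1
#4 |J1
#5 |J1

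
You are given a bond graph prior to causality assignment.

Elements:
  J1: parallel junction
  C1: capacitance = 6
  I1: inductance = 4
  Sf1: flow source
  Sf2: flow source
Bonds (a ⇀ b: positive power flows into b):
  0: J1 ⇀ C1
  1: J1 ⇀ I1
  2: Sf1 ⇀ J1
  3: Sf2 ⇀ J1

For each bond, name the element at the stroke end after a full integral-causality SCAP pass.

β0 stroke→J1
β1 stroke→I1
β2 stroke→Sf1
β3 stroke→Sf2

bond 2 stroke at Sf1  (Sf1: flow source, stroke at near end)
bond 3 stroke at Sf2  (source Sf2 imposes f)
bond 0 stroke at J1  (C1 integral (e out))
bond 1 stroke at I1  (J1 effort already set via bond 0)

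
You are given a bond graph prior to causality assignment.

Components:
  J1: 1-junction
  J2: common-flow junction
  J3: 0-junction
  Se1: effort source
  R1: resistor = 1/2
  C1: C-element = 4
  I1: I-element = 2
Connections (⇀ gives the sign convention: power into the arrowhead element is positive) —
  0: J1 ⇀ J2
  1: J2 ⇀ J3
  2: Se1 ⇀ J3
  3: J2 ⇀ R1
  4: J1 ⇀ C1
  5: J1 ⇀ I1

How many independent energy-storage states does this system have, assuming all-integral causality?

β2 →J3  (source Se1 imposes e)
β1 →J2  (0-jn J3 has e-setter on 2)
β4 →J1  (C1 integral (e out))
β5 →I1  (I1 integral (f out))
β0 →J1  (J1: bond 5 brought flow, rest push out)
β3 →J2  (common-f at J2 fixed by 0)

2  (C1, I1 all integral)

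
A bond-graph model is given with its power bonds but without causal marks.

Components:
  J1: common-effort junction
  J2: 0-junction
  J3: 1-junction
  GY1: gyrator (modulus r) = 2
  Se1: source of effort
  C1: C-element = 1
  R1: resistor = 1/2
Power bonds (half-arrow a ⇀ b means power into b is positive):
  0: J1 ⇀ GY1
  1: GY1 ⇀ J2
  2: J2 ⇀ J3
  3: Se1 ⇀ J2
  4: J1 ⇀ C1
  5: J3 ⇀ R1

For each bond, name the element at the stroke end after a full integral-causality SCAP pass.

b3 |J2  (Se1: effort source, stroke at far end)
b1 |GY1  (J2: bond 3 brought effort, rest push out)
b2 |J3  (0-jn J2 has e-setter on 3)
b5 |R1  (closing 1-jn rule on J3)
b0 |GY1  (GY1 both-in/both-out from 1)
b4 |J1  (J1: last free bond brings effort in)

bond 0 →GY1
bond 1 →GY1
bond 2 →J3
bond 3 →J2
bond 4 →J1
bond 5 →R1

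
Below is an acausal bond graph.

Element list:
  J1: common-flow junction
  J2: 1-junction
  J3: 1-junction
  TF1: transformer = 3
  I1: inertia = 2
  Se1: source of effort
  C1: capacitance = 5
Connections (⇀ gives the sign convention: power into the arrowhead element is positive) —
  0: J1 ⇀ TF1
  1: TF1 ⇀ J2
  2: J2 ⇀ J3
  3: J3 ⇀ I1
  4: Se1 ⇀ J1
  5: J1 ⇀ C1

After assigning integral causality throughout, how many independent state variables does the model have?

2  (C1, I1 all integral)

bond 4 |J1  (Se1 fixes effort; stroke away)
bond 3 |I1  (prefer integral on I1)
bond 2 |J3  (common-f at J3 fixed by 3)
bond 1 |J2  (common-f at J2 fixed by 2)
bond 0 |TF1  (TF TF1: opposite of bond 1)
bond 5 |J1  (common-f at J1 fixed by 0)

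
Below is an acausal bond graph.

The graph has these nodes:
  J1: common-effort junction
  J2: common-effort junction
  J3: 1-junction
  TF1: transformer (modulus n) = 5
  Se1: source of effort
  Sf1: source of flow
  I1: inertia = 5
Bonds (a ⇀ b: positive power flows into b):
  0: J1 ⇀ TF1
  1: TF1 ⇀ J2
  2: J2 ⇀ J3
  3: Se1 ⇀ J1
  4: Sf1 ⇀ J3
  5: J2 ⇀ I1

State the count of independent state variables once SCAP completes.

#3 stroke→J1  (source Se1 imposes e)
#4 stroke→Sf1  (Sf1 (Sf) sets flow on bond)
#0 stroke→TF1  (common-e at J1 fixed by 3)
#2 stroke→J3  (J3: bond 4 brought flow, rest push out)
#1 stroke→J2  (TF1 one-in-one-out from 0)
#5 stroke→I1  (common-e at J2 fixed by 1)

1  (I1 all integral)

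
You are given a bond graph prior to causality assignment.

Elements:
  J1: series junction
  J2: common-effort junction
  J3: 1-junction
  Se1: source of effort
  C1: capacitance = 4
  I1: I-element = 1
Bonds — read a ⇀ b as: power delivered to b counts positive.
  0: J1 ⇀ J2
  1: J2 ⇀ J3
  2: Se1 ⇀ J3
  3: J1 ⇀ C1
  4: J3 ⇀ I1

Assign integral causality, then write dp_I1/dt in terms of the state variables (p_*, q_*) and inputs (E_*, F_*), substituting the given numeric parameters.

β2 stroke→J3  (Se1: effort source, stroke at far end)
β3 stroke→J1  (C1 outputs effort q/C1)
β0 stroke→J2  (closing 1-jn rule on J1)
β1 stroke→J3  (J2 effort already set via bond 0)
β4 stroke→I1  (closing 1-jn rule on J3)

dp_I1/dt = E_Se1 - q_C1/4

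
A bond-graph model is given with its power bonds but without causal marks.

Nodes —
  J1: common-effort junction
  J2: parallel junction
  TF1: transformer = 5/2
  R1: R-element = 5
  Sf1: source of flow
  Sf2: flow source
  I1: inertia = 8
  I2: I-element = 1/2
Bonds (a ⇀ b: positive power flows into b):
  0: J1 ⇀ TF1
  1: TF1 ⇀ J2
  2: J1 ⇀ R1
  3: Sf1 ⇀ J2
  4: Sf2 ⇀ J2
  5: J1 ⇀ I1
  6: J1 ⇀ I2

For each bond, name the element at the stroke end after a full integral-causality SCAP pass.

β0 stroke at TF1
β1 stroke at J2
β2 stroke at J1
β3 stroke at Sf1
β4 stroke at Sf2
β5 stroke at I1
β6 stroke at I2

#3 |Sf1  (Sf1 fixes flow; stroke at Sf1)
#4 |Sf2  (Sf2 (Sf) sets flow on bond)
#1 |J2  (closing 0-jn rule on J2)
#0 |TF1  (through TF1, causality passes straight; one stroke at TF1)
#5 |I1  (I1 outputs flow p/I1)
#6 |I2  (prefer integral on I2)
#2 |J1  (J1 needs exactly one e-in)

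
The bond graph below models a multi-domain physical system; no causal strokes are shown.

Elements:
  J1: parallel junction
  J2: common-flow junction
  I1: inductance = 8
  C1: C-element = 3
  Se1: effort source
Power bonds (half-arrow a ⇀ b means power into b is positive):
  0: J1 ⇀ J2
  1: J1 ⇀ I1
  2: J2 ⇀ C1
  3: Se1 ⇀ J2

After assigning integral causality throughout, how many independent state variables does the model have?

2  (C1, I1 all integral)

bond 3 |J2  (Se1 (Se) sets effort on bond)
bond 1 |I1  (prefer integral on I1)
bond 0 |J1  (only one effort-in slot at J1)
bond 2 |J2  (J2: bond 0 brought flow, rest push out)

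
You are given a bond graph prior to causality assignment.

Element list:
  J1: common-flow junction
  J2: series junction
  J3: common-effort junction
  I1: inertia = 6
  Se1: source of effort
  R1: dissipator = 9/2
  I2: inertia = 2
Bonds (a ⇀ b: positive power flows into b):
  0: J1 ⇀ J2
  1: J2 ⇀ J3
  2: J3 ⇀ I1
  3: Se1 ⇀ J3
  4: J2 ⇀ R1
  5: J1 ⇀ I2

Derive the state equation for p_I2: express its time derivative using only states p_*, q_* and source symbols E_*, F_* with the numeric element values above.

dp_I2/dt = -E_Se1 - 9*p_I2/4

bond 3 stroke→J3  (source Se1 imposes e)
bond 1 stroke→J2  (0-jn J3 has e-setter on 3)
bond 2 stroke→I1  (J3: bond 3 brought effort, rest push out)
bond 5 stroke→I2  (I2 outputs flow p/I2)
bond 0 stroke→J1  (J1 flow already set via bond 5)
bond 4 stroke→J2  (common-f at J2 fixed by 0)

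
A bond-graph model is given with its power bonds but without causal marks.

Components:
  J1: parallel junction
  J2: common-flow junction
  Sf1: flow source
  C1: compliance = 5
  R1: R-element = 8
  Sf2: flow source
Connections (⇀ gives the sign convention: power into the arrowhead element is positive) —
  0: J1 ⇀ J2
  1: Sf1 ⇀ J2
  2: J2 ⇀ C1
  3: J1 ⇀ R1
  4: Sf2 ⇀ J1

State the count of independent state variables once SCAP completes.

1  (C1 all integral)

#1 stroke→Sf1  (Sf1 (Sf) sets flow on bond)
#4 stroke→Sf2  (source Sf2 imposes f)
#0 stroke→J2  (1-jn J2 has f-setter on 1)
#2 stroke→J2  (common-f at J2 fixed by 1)
#3 stroke→J1  (J1: last free bond brings effort in)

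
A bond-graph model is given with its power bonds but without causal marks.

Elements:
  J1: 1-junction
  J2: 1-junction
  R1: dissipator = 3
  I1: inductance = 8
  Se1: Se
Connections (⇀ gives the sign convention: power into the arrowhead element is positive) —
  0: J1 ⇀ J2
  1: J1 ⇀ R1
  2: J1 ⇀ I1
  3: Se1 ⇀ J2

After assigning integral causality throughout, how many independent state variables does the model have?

1  (I1 all integral)

β3 |J2  (Se1 fixes effort; stroke away)
β0 |J1  (J2 needs exactly one f-in)
β2 |I1  (prefer integral on I1)
β1 |J1  (common-f at J1 fixed by 2)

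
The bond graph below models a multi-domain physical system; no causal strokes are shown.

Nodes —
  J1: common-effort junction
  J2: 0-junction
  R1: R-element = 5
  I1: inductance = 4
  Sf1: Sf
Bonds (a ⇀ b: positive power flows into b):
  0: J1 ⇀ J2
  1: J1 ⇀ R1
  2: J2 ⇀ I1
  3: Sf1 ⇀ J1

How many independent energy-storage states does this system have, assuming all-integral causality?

1  (I1 all integral)

b3 stroke→Sf1  (Sf1 (Sf) sets flow on bond)
b2 stroke→I1  (I1 outputs flow p/I1)
b0 stroke→J2  (closing 0-jn rule on J2)
b1 stroke→J1  (closing 0-jn rule on J1)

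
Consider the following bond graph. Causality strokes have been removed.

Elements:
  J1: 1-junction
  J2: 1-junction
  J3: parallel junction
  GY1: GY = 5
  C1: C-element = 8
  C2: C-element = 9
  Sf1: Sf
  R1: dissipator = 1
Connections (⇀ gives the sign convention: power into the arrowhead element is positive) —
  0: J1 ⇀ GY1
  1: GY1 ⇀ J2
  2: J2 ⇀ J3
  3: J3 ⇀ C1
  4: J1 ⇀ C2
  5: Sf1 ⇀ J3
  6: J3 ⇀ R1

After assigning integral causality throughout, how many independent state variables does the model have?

bond 5 stroke→Sf1  (source Sf1 imposes f)
bond 3 stroke→J3  (C1 outputs effort q/C1)
bond 2 stroke→J2  (J3 effort already set via bond 3)
bond 6 stroke→R1  (J3: bond 3 brought effort, rest push out)
bond 1 stroke→GY1  (only one flow-in slot at J2)
bond 0 stroke→GY1  (GY GY1: same side as bond 1)
bond 4 stroke→J1  (J1: bond 0 brought flow, rest push out)

2  (C1, C2 all integral)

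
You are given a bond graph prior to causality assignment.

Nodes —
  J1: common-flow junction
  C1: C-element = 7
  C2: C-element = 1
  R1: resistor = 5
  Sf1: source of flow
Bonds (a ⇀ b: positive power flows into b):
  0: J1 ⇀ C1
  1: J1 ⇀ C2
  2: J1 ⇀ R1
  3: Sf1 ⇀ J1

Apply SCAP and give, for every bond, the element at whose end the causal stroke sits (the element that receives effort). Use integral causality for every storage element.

b0 →J1
b1 →J1
b2 →J1
b3 →Sf1

#3 →Sf1  (Sf1 fixes flow; stroke at Sf1)
#0 →J1  (J1 flow already set via bond 3)
#1 →J1  (common-f at J1 fixed by 3)
#2 →J1  (1-jn J1 has f-setter on 3)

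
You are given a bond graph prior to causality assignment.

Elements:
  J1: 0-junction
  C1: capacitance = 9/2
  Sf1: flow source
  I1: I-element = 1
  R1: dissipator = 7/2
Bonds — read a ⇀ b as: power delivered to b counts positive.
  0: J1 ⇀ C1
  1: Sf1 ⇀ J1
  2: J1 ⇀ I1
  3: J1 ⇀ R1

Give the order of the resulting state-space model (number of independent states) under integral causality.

2  (C1, I1 all integral)

β1 stroke at Sf1  (Sf1 (Sf) sets flow on bond)
β0 stroke at J1  (C1: C, integral causality)
β2 stroke at I1  (J1 effort already set via bond 0)
β3 stroke at R1  (J1: bond 0 brought effort, rest push out)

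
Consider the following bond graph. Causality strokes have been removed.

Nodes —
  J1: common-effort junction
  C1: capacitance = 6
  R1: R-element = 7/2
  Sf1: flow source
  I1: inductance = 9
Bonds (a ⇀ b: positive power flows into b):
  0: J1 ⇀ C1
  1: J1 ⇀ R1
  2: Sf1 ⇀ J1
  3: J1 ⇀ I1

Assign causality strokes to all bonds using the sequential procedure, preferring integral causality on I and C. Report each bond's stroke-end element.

b2 →Sf1  (Sf1 (Sf) sets flow on bond)
b0 →J1  (prefer integral on C1)
b1 →R1  (J1 effort already set via bond 0)
b3 →I1  (J1 effort already set via bond 0)

bond 0 →J1
bond 1 →R1
bond 2 →Sf1
bond 3 →I1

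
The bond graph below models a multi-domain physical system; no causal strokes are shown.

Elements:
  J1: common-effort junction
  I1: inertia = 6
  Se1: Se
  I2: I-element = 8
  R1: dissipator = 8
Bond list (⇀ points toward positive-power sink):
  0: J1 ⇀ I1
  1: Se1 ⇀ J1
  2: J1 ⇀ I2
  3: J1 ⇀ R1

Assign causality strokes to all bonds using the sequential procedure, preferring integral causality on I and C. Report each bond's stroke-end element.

#0 |I1
#1 |J1
#2 |I2
#3 |R1

#1 stroke at J1  (Se1 (Se) sets effort on bond)
#0 stroke at I1  (common-e at J1 fixed by 1)
#2 stroke at I2  (0-jn J1 has e-setter on 1)
#3 stroke at R1  (0-jn J1 has e-setter on 1)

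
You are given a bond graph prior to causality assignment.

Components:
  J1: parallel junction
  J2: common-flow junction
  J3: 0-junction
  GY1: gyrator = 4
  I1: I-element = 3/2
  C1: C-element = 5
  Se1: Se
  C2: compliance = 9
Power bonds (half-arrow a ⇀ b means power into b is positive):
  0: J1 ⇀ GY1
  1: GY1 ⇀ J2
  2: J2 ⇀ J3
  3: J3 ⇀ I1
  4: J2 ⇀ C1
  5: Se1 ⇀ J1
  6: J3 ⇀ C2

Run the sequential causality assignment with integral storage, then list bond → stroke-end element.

#5 stroke→J1  (Se1: effort source, stroke at far end)
#0 stroke→GY1  (J1: bond 5 brought effort, rest push out)
#1 stroke→GY1  (GY1 both-in/both-out from 0)
#2 stroke→J2  (J2: bond 1 brought flow, rest push out)
#4 stroke→J2  (J2: bond 1 brought flow, rest push out)
#3 stroke→I1  (prefer integral on I1)
#6 stroke→J3  (only one effort-in slot at J3)

bond 0 stroke→GY1
bond 1 stroke→GY1
bond 2 stroke→J2
bond 3 stroke→I1
bond 4 stroke→J2
bond 5 stroke→J1
bond 6 stroke→J3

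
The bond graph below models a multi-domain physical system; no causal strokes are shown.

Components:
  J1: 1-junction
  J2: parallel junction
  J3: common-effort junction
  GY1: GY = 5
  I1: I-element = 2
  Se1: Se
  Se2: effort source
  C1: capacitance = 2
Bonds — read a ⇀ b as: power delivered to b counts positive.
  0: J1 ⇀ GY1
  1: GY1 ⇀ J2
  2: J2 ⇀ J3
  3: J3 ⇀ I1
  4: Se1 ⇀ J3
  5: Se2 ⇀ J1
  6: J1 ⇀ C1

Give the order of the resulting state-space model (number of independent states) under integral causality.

bond 4 stroke→J3  (Se1: effort source, stroke at far end)
bond 5 stroke→J1  (Se2 (Se) sets effort on bond)
bond 2 stroke→J2  (J3 effort already set via bond 4)
bond 3 stroke→I1  (common-e at J3 fixed by 4)
bond 1 stroke→GY1  (J2 effort already set via bond 2)
bond 0 stroke→GY1  (GY GY1: same side as bond 1)
bond 6 stroke→J1  (1-jn J1 has f-setter on 0)

2  (C1, I1 all integral)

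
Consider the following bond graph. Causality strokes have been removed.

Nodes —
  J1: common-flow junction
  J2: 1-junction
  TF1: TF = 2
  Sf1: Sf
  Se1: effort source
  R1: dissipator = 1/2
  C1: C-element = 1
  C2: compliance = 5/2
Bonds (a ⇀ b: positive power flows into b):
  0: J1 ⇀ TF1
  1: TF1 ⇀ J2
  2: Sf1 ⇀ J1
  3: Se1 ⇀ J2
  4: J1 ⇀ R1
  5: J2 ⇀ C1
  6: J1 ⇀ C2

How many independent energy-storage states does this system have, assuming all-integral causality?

bond 2 stroke→Sf1  (source Sf1 imposes f)
bond 3 stroke→J2  (Se1: effort source, stroke at far end)
bond 0 stroke→J1  (common-f at J1 fixed by 2)
bond 4 stroke→J1  (common-f at J1 fixed by 2)
bond 6 stroke→J1  (J1: bond 2 brought flow, rest push out)
bond 1 stroke→TF1  (TF1 one-in-one-out from 0)
bond 5 stroke→J2  (1-jn J2 has f-setter on 1)

2  (C1, C2 all integral)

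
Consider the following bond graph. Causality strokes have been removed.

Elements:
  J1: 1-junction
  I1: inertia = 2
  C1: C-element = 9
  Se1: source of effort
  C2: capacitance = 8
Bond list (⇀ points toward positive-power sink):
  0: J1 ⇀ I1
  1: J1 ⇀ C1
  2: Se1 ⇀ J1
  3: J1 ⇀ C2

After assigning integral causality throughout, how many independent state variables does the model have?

bond 2 →J1  (source Se1 imposes e)
bond 0 →I1  (prefer integral on I1)
bond 1 →J1  (J1: bond 0 brought flow, rest push out)
bond 3 →J1  (common-f at J1 fixed by 0)

3  (C1, C2, I1 all integral)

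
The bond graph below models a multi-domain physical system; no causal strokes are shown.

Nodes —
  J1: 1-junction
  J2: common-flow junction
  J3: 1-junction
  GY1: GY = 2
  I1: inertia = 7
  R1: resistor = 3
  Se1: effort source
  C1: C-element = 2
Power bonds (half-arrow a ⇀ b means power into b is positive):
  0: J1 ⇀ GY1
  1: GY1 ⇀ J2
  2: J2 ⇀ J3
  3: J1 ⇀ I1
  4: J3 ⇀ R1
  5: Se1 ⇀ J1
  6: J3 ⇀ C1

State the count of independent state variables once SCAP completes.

2  (C1, I1 all integral)

b5 →J1  (source Se1 imposes e)
b3 →I1  (I1 outputs flow p/I1)
b0 →J1  (1-jn J1 has f-setter on 3)
b1 →J2  (GY1: gyrator matches bond 0)
b2 →J3  (closing 1-jn rule on J2)
b6 →J3  (C1 outputs effort q/C1)
b4 →R1  (J3: last free bond brings flow in)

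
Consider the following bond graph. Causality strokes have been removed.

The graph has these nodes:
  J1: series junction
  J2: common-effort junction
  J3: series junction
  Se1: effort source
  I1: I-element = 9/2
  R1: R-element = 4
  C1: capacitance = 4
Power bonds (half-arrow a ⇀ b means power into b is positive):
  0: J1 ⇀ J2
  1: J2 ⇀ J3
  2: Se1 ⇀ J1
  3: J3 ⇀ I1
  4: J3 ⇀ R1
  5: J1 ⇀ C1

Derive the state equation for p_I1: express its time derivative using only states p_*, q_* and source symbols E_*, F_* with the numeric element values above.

dp_I1/dt = E_Se1 - 8*p_I1/9 - q_C1/4

#2 →J1  (Se1 fixes effort; stroke away)
#3 →I1  (prefer integral on I1)
#1 →J3  (J3: bond 3 brought flow, rest push out)
#4 →J3  (1-jn J3 has f-setter on 3)
#0 →J2  (J2: last free bond brings effort in)
#5 →J1  (J1 flow already set via bond 0)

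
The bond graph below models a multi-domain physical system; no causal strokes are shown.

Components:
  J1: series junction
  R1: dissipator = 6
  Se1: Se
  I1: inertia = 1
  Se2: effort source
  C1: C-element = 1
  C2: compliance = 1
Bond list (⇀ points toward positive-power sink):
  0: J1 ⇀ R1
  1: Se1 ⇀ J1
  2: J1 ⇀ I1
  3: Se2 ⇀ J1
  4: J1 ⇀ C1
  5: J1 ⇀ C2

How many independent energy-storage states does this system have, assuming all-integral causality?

3  (C1, C2, I1 all integral)

#1 →J1  (source Se1 imposes e)
#3 →J1  (Se2 fixes effort; stroke away)
#2 →I1  (prefer integral on I1)
#0 →J1  (1-jn J1 has f-setter on 2)
#4 →J1  (1-jn J1 has f-setter on 2)
#5 →J1  (J1 flow already set via bond 2)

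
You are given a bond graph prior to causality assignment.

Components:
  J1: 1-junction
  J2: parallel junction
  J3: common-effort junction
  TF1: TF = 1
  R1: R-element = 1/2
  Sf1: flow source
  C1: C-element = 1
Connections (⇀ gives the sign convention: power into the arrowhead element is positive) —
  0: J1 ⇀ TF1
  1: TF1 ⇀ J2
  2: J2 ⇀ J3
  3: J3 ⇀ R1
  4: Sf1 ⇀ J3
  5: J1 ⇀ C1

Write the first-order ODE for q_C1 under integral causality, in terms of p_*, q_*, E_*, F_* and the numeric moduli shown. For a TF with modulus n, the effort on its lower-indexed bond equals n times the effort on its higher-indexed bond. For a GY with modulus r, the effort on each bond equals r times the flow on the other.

dq_C1/dt = -F_Sf1 - 2*q_C1

β4 |Sf1  (Sf1: flow source, stroke at near end)
β5 |J1  (C1 integral (e out))
β0 |TF1  (only one flow-in slot at J1)
β1 |J2  (through TF1, causality passes straight; one stroke at TF1)
β2 |J3  (J2 effort already set via bond 1)
β3 |R1  (J3: bond 2 brought effort, rest push out)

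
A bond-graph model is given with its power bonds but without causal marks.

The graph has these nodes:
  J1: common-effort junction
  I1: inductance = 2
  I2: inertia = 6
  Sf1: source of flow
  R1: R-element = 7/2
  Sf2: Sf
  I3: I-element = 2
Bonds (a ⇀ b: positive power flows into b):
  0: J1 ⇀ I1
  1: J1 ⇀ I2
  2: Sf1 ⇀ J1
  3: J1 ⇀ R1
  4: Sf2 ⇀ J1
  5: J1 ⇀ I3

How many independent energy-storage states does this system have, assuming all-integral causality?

3  (I1, I2, I3 all integral)

b2 stroke→Sf1  (Sf1 fixes flow; stroke at Sf1)
b4 stroke→Sf2  (Sf2: flow source, stroke at near end)
b0 stroke→I1  (I1 integral (f out))
b1 stroke→I2  (prefer integral on I2)
b5 stroke→I3  (I3 integral (f out))
b3 stroke→J1  (J1: last free bond brings effort in)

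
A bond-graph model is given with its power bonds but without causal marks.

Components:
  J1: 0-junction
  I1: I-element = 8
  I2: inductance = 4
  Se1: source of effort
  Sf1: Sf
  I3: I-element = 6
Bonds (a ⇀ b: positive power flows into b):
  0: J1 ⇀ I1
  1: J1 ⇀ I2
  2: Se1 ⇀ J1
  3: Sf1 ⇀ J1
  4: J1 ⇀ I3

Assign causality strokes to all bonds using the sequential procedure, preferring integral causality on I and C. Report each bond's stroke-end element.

b2 stroke at J1  (Se1 fixes effort; stroke away)
b3 stroke at Sf1  (source Sf1 imposes f)
b0 stroke at I1  (common-e at J1 fixed by 2)
b1 stroke at I2  (common-e at J1 fixed by 2)
b4 stroke at I3  (common-e at J1 fixed by 2)

b0 stroke at I1
b1 stroke at I2
b2 stroke at J1
b3 stroke at Sf1
b4 stroke at I3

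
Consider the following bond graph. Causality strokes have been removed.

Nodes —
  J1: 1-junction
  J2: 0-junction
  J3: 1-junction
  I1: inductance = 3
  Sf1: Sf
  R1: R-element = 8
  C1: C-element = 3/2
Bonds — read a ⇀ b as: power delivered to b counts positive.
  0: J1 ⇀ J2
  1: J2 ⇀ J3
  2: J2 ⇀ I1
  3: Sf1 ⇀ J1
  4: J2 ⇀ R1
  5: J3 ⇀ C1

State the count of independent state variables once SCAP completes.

#3 stroke at Sf1  (source Sf1 imposes f)
#0 stroke at J1  (J1 flow already set via bond 3)
#2 stroke at I1  (I1 outputs flow p/I1)
#5 stroke at J3  (C1 outputs effort q/C1)
#1 stroke at J2  (only one flow-in slot at J3)
#4 stroke at R1  (J2: bond 1 brought effort, rest push out)

2  (C1, I1 all integral)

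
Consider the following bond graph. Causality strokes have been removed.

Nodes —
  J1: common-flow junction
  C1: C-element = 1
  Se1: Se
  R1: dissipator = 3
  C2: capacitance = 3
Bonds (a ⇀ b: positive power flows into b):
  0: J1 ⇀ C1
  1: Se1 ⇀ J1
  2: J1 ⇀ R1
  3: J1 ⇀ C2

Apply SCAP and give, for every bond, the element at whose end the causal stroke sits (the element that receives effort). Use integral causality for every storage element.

b1 stroke at J1  (source Se1 imposes e)
b0 stroke at J1  (C1: C, integral causality)
b3 stroke at J1  (prefer integral on C2)
b2 stroke at R1  (J1: last free bond brings flow in)

#0 |J1
#1 |J1
#2 |R1
#3 |J1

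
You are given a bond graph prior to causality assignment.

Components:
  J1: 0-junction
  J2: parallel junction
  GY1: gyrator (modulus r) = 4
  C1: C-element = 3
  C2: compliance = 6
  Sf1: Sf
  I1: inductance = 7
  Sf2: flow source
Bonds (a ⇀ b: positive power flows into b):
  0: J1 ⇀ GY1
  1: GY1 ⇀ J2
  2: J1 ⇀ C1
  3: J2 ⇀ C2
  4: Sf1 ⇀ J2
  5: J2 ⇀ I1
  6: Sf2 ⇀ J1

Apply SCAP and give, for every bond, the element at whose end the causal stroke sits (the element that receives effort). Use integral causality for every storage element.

b0 stroke at GY1
b1 stroke at GY1
b2 stroke at J1
b3 stroke at J2
b4 stroke at Sf1
b5 stroke at I1
b6 stroke at Sf2

#4 →Sf1  (source Sf1 imposes f)
#6 →Sf2  (Sf2: flow source, stroke at near end)
#2 →J1  (C1: C, integral causality)
#0 →GY1  (0-jn J1 has e-setter on 2)
#1 →GY1  (GY1 both-in/both-out from 0)
#3 →J2  (prefer integral on C2)
#5 →I1  (0-jn J2 has e-setter on 3)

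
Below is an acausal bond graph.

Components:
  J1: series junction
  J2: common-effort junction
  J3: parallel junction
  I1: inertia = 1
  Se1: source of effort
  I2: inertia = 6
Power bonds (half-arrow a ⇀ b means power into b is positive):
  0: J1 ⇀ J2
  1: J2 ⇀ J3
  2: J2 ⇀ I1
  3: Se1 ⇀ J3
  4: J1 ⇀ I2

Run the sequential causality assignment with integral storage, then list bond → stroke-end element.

#3 stroke at J3  (Se1 fixes effort; stroke away)
#1 stroke at J2  (J3 effort already set via bond 3)
#0 stroke at J1  (0-jn J2 has e-setter on 1)
#2 stroke at I1  (0-jn J2 has e-setter on 1)
#4 stroke at I2  (only one flow-in slot at J1)

b0 →J1
b1 →J2
b2 →I1
b3 →J3
b4 →I2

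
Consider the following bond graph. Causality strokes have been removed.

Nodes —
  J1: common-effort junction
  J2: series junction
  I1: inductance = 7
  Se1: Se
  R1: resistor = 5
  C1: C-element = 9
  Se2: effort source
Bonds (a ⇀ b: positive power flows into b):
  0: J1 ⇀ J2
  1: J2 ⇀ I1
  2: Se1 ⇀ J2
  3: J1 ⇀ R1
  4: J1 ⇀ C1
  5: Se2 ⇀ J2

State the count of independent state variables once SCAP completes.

2  (C1, I1 all integral)

b2 stroke→J2  (Se1 fixes effort; stroke away)
b5 stroke→J2  (Se2 fixes effort; stroke away)
b1 stroke→I1  (I1 outputs flow p/I1)
b0 stroke→J2  (common-f at J2 fixed by 1)
b4 stroke→J1  (prefer integral on C1)
b3 stroke→R1  (J1 effort already set via bond 4)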